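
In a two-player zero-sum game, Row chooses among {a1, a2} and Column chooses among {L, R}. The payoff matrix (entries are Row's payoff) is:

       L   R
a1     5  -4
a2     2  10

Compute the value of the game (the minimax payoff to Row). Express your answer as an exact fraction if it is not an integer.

Row minima: a1 → -4, a2 → 2; maximin = 2.
Column maxima: L → 5, R → 10; minimax = 5.
2 ≠ 5, so there is no saddle point; optimal play is mixed.
Let Row play a1 with probability p. Expected payoff against L: 5p + 2(1−p) = 3p + 2; against R: (-4)p + 10(1−p) = −14p + 10.
Setting these equal: 3p + 2 = −14p + 10 ⇒ 17p = 8 ⇒ p = 8/17, and the value is (3)·(8/17) + 2 = 58/17.
For Column: with q = P(L), equating a1's and a2's payoffs gives 9q − 4 = −8q + 10 ⇒ q = 14/17.

58/17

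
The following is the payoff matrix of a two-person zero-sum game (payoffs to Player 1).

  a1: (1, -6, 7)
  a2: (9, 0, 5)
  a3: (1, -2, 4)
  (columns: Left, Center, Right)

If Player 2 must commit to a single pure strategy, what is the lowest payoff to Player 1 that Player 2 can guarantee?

Column maxima: Left → 9, Center → 0, Right → 7.
The smallest of these is 0.

0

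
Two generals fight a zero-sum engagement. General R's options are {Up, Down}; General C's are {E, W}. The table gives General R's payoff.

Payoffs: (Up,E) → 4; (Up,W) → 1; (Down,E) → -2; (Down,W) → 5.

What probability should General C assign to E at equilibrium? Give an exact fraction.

2/5

Row minima: Up → 1, Down → -2; maximin = 1.
Column maxima: E → 4, W → 5; minimax = 4.
1 ≠ 4, so there is no saddle point; optimal play is mixed.
Let General R play Up with probability p. Expected payoff against E: 4p + (-2)(1−p) = 6p − 2; against W: 1p + 5(1−p) = −4p + 5.
Setting these equal: 6p − 2 = −4p + 5 ⇒ 10p = 7 ⇒ p = 7/10, and the value is (6)·(7/10) − 2 = 11/5.
For General C: with q = P(E), equating Up's and Down's payoffs gives 3q + 1 = −7q + 5 ⇒ q = 2/5.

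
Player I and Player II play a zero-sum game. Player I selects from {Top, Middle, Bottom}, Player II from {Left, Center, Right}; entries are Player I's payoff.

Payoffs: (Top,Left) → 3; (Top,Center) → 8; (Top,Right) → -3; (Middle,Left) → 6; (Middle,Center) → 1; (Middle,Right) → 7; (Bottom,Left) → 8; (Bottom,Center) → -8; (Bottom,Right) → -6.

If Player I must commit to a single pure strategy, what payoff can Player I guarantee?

1

Row minima: Top → -3, Middle → 1, Bottom → -8.
The best of these is 1.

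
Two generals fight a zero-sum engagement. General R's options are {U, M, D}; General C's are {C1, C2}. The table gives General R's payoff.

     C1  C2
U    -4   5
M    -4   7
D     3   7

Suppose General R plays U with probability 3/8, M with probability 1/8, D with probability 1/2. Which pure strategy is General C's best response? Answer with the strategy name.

If General C plays C1, General R's expected payoff is (3/8)·(-4) + (1/8)·(-4) + (1/2)·3 = -1/2.
If General C plays C2, General R's expected payoff is (3/8)·5 + (1/8)·7 + (1/2)·7 = 25/4.
General C minimizes General R's payoff; the smallest is -1/2, so the best response is C1.

C1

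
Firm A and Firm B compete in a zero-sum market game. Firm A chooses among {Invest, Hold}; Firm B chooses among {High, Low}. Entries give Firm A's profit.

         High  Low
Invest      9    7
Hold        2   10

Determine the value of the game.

Row minima: Invest → 7, Hold → 2; maximin = 7.
Column maxima: High → 9, Low → 10; minimax = 9.
7 ≠ 9, so there is no saddle point; optimal play is mixed.
Let Firm A play Invest with probability p. Expected payoff against High: 9p + 2(1−p) = 7p + 2; against Low: 7p + 10(1−p) = −3p + 10.
Setting these equal: 7p + 2 = −3p + 10 ⇒ 10p = 8 ⇒ p = 4/5, and the value is (7)·(4/5) + 2 = 38/5.
For Firm B: with q = P(High), equating Invest's and Hold's payoffs gives 2q + 7 = −8q + 10 ⇒ q = 3/10.

38/5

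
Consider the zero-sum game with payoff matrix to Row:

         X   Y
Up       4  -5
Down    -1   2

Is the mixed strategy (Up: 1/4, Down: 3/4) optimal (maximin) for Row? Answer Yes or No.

Yes

Against X this mix gives (1/4)·4 + (3/4)·(-1) = 1/4.
Against Y this mix gives (1/4)·(-5) + (3/4)·2 = 1/4.
All of Column's active replies (X, Y) yield 1/4, and no column does worse for Row. The mix makes Column indifferent and guarantees 1/4, so it is optimal.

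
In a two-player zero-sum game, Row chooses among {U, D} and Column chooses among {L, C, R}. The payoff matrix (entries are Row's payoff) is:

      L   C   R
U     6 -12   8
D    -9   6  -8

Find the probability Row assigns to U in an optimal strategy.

5/11

Row minima: U → -12, D → -9; maximin = -9.
Column maxima: L → 6, C → 6, R → 8; minimax = 6.
-9 ≠ 6, so there is no saddle point; optimal play is mixed.
R is strictly dominated by L (it gives Row strictly more in every row), so Column never plays it.
On the remaining 2×2 (U, D vs L, C):
Let Row play U with probability p. Expected payoff against L: 6p + (-9)(1−p) = 15p − 9; against C: (-12)p + 6(1−p) = −18p + 6.
Setting these equal: 15p − 9 = −18p + 6 ⇒ 33p = 15 ⇒ p = 5/11, and the value is (15)·(5/11) − 9 = -24/11.
For Column: with q = P(L), equating U's and D's payoffs gives 18q − 12 = −15q + 6 ⇒ q = 6/11.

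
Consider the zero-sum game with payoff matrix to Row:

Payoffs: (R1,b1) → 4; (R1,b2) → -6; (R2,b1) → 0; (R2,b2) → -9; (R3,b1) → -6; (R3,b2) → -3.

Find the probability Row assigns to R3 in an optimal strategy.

10/13

Row minima: R1 → -6, R2 → -9, R3 → -6; maximin = -6.
Column maxima: b1 → 4, b2 → -3; minimax = -3.
-6 ≠ -3, so there is no saddle point; optimal play is mixed.
R2 is strictly dominated by R1, so Row never plays it.
On the remaining 2×2 (R1, R3 vs b1, b2):
Let Row play R1 with probability p. Expected payoff against b1: 4p + (-6)(1−p) = 10p − 6; against b2: (-6)p + (-3)(1−p) = −3p − 3.
Setting these equal: 10p − 6 = −3p − 3 ⇒ 13p = 3 ⇒ p = 3/13, and the value is (10)·(3/13) − 6 = -48/13.
For Column: with q = P(b1), equating R1's and R3's payoffs gives 10q − 6 = −3q − 3 ⇒ q = 3/13.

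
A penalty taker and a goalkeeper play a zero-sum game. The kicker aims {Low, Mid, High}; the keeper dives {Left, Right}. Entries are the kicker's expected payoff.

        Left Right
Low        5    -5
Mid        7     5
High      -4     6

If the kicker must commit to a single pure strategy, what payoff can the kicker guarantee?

5

Row minima: Low → -5, Mid → 5, High → -4.
The best of these is 5.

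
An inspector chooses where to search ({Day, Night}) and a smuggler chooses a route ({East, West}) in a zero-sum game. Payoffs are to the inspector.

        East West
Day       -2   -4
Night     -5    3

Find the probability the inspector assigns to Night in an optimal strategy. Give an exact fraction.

Row minima: Day → -4, Night → -5; maximin = -4.
Column maxima: East → -2, West → 3; minimax = -2.
-4 ≠ -2, so there is no saddle point; optimal play is mixed.
Let the inspector play Day with probability p. Expected payoff against East: (-2)p + (-5)(1−p) = 3p − 5; against West: (-4)p + 3(1−p) = −7p + 3.
Setting these equal: 3p − 5 = −7p + 3 ⇒ 10p = 8 ⇒ p = 4/5, and the value is (3)·(4/5) − 5 = -13/5.
For the smuggler: with q = P(East), equating Day's and Night's payoffs gives 2q − 4 = −8q + 3 ⇒ q = 7/10.

1/5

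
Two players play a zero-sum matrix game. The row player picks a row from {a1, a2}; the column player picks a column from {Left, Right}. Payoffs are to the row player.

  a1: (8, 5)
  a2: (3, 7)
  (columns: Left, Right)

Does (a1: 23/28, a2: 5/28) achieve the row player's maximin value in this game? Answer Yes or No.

Against Left this mix gives (23/28)·8 + (5/28)·3 = 199/28.
Against Right this mix gives (23/28)·5 + (5/28)·7 = 75/14.
The column player will play Right, holding the row player to 75/14. Shifting weight toward the row that does better against Right would raise this floor (the equalizing mix achieves 41/7 against both Right and Left), so the proposed strategy is not optimal.

No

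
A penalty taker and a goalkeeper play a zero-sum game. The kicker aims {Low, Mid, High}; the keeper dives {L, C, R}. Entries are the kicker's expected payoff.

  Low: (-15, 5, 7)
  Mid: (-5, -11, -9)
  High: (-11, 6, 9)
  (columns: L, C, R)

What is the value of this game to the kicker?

-151/23

Row minima: Low → -15, Mid → -11, High → -11; maximin = -11.
Column maxima: L → -5, C → 6, R → 9; minimax = -5.
-11 ≠ -5, so there is no saddle point; optimal play is mixed.
Low is strictly dominated by High, so the kicker never plays it.
R is strictly dominated by C (it gives the kicker strictly more in every row), so the keeper never plays it.
On the remaining 2×2 (Mid, High vs L, C):
Let the kicker play Mid with probability p. Expected payoff against L: (-5)p + (-11)(1−p) = 6p − 11; against C: (-11)p + 6(1−p) = −17p + 6.
Setting these equal: 6p − 11 = −17p + 6 ⇒ 23p = 17 ⇒ p = 17/23, and the value is (6)·(17/23) − 11 = -151/23.
For the keeper: with q = P(L), equating Mid's and High's payoffs gives 6q − 11 = −17q + 6 ⇒ q = 17/23.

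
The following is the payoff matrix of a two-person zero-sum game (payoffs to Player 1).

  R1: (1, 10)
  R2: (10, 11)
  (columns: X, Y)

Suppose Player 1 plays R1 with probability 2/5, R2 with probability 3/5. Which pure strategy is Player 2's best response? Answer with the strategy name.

If Player 2 plays X, Player 1's expected payoff is (2/5)·1 + (3/5)·10 = 32/5.
If Player 2 plays Y, Player 1's expected payoff is (2/5)·10 + (3/5)·11 = 53/5.
Player 2 minimizes Player 1's payoff; the smallest is 32/5, so the best response is X.

X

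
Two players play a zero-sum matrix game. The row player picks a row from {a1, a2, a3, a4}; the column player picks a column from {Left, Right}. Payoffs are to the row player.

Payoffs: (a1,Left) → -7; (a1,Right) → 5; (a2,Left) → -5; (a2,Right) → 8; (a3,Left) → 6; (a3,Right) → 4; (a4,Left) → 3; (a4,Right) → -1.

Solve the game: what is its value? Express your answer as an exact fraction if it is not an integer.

Row minima: a1 → -7, a2 → -5, a3 → 4, a4 → -1; maximin = 4.
Column maxima: Left → 6, Right → 8; minimax = 6.
4 ≠ 6, so there is no saddle point; optimal play is mixed.
a1 is strictly dominated by a2, so the row player never plays it.
a4 is strictly dominated by a3, so the row player never plays it.
On the remaining 2×2 (a2, a3 vs Left, Right):
Let the row player play a2 with probability p. Expected payoff against Left: (-5)p + 6(1−p) = −11p + 6; against Right: 8p + 4(1−p) = 4p + 4.
Setting these equal: −11p + 6 = 4p + 4 ⇒ −15p = -2 ⇒ p = 2/15, and the value is (-11)·(2/15) + 6 = 68/15.
For the column player: with q = P(Left), equating a2's and a3's payoffs gives −13q + 8 = 2q + 4 ⇒ q = 4/15.

68/15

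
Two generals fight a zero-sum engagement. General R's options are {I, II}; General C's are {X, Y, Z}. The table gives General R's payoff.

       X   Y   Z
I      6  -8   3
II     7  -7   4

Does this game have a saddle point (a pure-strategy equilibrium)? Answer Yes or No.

Row minima: I → -8, II → -7; maximin = -7.
Column maxima: X → 7, Y → -7, Z → 4; minimax = -7.
maximin = minimax = -7, so a saddle point exists.

Yes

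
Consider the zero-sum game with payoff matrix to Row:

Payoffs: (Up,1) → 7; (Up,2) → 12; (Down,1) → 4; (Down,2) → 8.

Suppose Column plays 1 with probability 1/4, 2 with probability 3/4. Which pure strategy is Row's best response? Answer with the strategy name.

Up

Expected payoff of Up: (1/4)·7 + (3/4)·12 = 43/4.
Expected payoff of Down: (1/4)·4 + (3/4)·8 = 7.
The largest is 43/4, so Row's best response is Up.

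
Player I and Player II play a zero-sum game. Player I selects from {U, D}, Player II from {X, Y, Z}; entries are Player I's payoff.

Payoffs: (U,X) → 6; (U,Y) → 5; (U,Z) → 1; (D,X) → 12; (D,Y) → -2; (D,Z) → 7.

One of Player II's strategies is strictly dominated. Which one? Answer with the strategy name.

Y holds Player I's payoff strictly below X in every row: 5 < 6, -2 < 12.
So X is strictly dominated for Player II.

X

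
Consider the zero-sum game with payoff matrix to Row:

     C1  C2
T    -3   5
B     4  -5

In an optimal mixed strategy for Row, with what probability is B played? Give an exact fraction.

Row minima: T → -3, B → -5; maximin = -3.
Column maxima: C1 → 4, C2 → 5; minimax = 4.
-3 ≠ 4, so there is no saddle point; optimal play is mixed.
Let Row play T with probability p. Expected payoff against C1: (-3)p + 4(1−p) = −7p + 4; against C2: 5p + (-5)(1−p) = 10p − 5.
Setting these equal: −7p + 4 = 10p − 5 ⇒ −17p = -9 ⇒ p = 9/17, and the value is (-7)·(9/17) + 4 = 5/17.
For Column: with q = P(C1), equating T's and B's payoffs gives −8q + 5 = 9q − 5 ⇒ q = 10/17.

8/17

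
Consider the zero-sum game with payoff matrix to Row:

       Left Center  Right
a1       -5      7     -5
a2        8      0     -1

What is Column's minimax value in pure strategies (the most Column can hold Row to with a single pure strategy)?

-1

Column maxima: Left → 8, Center → 7, Right → -1.
The smallest of these is -1.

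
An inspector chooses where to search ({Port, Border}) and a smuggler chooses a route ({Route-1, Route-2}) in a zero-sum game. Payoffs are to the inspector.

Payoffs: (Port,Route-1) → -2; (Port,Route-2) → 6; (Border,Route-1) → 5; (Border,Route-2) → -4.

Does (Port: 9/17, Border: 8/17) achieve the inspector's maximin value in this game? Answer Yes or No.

Against Route-1 this mix gives (9/17)·(-2) + (8/17)·5 = 22/17.
Against Route-2 this mix gives (9/17)·6 + (8/17)·(-4) = 22/17.
All of the smuggler's active replies (Route-1, Route-2) yield 22/17, and no column does worse for the inspector. The mix makes the smuggler indifferent and guarantees 22/17, so it is optimal.

Yes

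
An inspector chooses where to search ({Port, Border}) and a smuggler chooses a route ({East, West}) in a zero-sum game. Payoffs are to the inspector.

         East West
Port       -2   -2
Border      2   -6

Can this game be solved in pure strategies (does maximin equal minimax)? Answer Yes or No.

Row minima: Port → -2, Border → -6; maximin = -2.
Column maxima: East → 2, West → -2; minimax = -2.
maximin = minimax = -2, so a saddle point exists.

Yes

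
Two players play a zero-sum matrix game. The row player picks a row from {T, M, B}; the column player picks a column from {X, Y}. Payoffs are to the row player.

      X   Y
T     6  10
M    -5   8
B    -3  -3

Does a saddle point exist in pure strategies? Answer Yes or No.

Row minima: T → 6, M → -5, B → -3; maximin = 6.
Column maxima: X → 6, Y → 10; minimax = 6.
maximin = minimax = 6, so a saddle point exists.

Yes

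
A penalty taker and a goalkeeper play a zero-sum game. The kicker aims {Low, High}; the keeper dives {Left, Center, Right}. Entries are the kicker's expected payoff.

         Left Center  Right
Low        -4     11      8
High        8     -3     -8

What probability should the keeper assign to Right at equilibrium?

3/7

Row minima: Low → -4, High → -8; maximin = -4.
Column maxima: Left → 8, Center → 11, Right → 8; minimax = 8.
-4 ≠ 8, so there is no saddle point; optimal play is mixed.
Center is strictly dominated by Right (it gives the kicker strictly more in every row), so the keeper never plays it.
On the remaining 2×2 (Low, High vs Left, Right):
Let the kicker play Low with probability p. Expected payoff against Left: (-4)p + 8(1−p) = −12p + 8; against Right: 8p + (-8)(1−p) = 16p − 8.
Setting these equal: −12p + 8 = 16p − 8 ⇒ −28p = -16 ⇒ p = 4/7, and the value is (-12)·(4/7) + 8 = 8/7.
For the keeper: with q = P(Left), equating Low's and High's payoffs gives −12q + 8 = 16q − 8 ⇒ q = 4/7.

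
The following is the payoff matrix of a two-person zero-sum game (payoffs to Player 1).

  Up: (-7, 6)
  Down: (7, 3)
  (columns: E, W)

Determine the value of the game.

63/17

Row minima: Up → -7, Down → 3; maximin = 3.
Column maxima: E → 7, W → 6; minimax = 6.
3 ≠ 6, so there is no saddle point; optimal play is mixed.
Let Player 1 play Up with probability p. Expected payoff against E: (-7)p + 7(1−p) = −14p + 7; against W: 6p + 3(1−p) = 3p + 3.
Setting these equal: −14p + 7 = 3p + 3 ⇒ −17p = -4 ⇒ p = 4/17, and the value is (-14)·(4/17) + 7 = 63/17.
For Player 2: with q = P(E), equating Up's and Down's payoffs gives −13q + 6 = 4q + 3 ⇒ q = 3/17.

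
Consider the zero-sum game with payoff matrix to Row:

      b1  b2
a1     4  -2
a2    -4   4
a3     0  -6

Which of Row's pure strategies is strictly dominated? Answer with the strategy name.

a3

a1 gives a strictly higher payoff than a3 against every column: 4 > 0, -2 > -6.
So a3 is strictly dominated and Row never plays it.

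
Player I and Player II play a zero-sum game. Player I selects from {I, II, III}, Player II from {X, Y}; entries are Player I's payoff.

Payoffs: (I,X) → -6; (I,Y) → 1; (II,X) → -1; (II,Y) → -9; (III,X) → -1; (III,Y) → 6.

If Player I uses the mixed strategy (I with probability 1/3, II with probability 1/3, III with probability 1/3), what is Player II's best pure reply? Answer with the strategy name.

If Player II plays X, Player I's expected payoff is (1/3)·(-6) + (1/3)·(-1) + (1/3)·(-1) = -8/3.
If Player II plays Y, Player I's expected payoff is (1/3)·1 + (1/3)·(-9) + (1/3)·6 = -2/3.
Player II minimizes Player I's payoff; the smallest is -8/3, so the best response is X.

X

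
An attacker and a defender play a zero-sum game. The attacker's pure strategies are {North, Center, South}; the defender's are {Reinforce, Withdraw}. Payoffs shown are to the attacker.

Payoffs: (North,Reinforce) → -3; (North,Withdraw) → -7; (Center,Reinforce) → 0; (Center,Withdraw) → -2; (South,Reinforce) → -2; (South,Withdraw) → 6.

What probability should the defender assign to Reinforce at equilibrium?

4/5

Row minima: North → -7, Center → -2, South → -2; maximin = -2.
Column maxima: Reinforce → 0, Withdraw → 6; minimax = 0.
-2 ≠ 0, so there is no saddle point; optimal play is mixed.
North is strictly dominated by Center, so the attacker never plays it.
On the remaining 2×2 (Center, South vs Reinforce, Withdraw):
Let the attacker play Center with probability p. Expected payoff against Reinforce: 0p + (-2)(1−p) = 2p − 2; against Withdraw: (-2)p + 6(1−p) = −8p + 6.
Setting these equal: 2p − 2 = −8p + 6 ⇒ 10p = 8 ⇒ p = 4/5, and the value is (2)·(4/5) − 2 = -2/5.
For the defender: with q = P(Reinforce), equating Center's and South's payoffs gives 2q − 2 = −8q + 6 ⇒ q = 4/5.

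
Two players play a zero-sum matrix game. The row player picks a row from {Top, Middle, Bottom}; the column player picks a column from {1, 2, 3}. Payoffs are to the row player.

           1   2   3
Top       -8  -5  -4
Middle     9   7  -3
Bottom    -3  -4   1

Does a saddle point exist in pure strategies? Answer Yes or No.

Row minima: Top → -8, Middle → -3, Bottom → -4; maximin = -3.
Column maxima: 1 → 9, 2 → 7, 3 → 1; minimax = 1.
-3 ≠ 1, so no pure-strategy equilibrium exists.

No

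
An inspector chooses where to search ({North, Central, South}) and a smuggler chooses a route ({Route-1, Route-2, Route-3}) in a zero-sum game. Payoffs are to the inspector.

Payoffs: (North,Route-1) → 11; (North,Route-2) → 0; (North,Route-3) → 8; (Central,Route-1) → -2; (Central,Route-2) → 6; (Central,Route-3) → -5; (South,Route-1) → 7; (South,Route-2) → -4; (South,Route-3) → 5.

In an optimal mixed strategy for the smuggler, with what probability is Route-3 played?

Row minima: North → 0, Central → -5, South → -4; maximin = 0.
Column maxima: Route-1 → 11, Route-2 → 6, Route-3 → 8; minimax = 6.
0 ≠ 6, so there is no saddle point; optimal play is mixed.
South is strictly dominated by North, so the inspector never plays it.
Route-1 is strictly dominated by Route-3 (it gives the inspector strictly more in every row), so the smuggler never plays it.
On the remaining 2×2 (North, Central vs Route-2, Route-3):
Let the inspector play North with probability p. Expected payoff against Route-2: 0p + 6(1−p) = −6p + 6; against Route-3: 8p + (-5)(1−p) = 13p − 5.
Setting these equal: −6p + 6 = 13p − 5 ⇒ −19p = -11 ⇒ p = 11/19, and the value is (-6)·(11/19) + 6 = 48/19.
For the smuggler: with q = P(Route-2), equating North's and Central's payoffs gives −8q + 8 = 11q − 5 ⇒ q = 13/19.

6/19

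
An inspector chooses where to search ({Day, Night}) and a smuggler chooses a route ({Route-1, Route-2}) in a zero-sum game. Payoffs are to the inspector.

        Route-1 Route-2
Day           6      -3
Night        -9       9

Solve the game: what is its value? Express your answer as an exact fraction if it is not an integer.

Row minima: Day → -3, Night → -9; maximin = -3.
Column maxima: Route-1 → 6, Route-2 → 9; minimax = 6.
-3 ≠ 6, so there is no saddle point; optimal play is mixed.
Let the inspector play Day with probability p. Expected payoff against Route-1: 6p + (-9)(1−p) = 15p − 9; against Route-2: (-3)p + 9(1−p) = −12p + 9.
Setting these equal: 15p − 9 = −12p + 9 ⇒ 27p = 18 ⇒ p = 2/3, and the value is (15)·(2/3) − 9 = 1.
For the smuggler: with q = P(Route-1), equating Day's and Night's payoffs gives 9q − 3 = −18q + 9 ⇒ q = 4/9.

1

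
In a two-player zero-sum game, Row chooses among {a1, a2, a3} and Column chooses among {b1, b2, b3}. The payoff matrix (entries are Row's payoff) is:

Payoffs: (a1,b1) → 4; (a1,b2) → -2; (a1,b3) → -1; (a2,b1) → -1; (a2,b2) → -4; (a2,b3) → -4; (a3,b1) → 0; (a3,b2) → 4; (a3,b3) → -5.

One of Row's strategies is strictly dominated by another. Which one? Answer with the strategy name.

a1 gives a strictly higher payoff than a2 against every column: 4 > -1, -2 > -4, -1 > -4.
So a2 is strictly dominated and Row never plays it.

a2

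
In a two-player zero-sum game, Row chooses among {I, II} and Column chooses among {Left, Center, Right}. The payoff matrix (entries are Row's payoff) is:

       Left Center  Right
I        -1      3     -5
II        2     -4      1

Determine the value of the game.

-17/13

Row minima: I → -5, II → -4; maximin = -4.
Column maxima: Left → 2, Center → 3, Right → 1; minimax = 1.
-4 ≠ 1, so there is no saddle point; optimal play is mixed.
Left is strictly dominated by Right (it gives Row strictly more in every row), so Column never plays it.
On the remaining 2×2 (I, II vs Center, Right):
Let Row play I with probability p. Expected payoff against Center: 3p + (-4)(1−p) = 7p − 4; against Right: (-5)p + 1(1−p) = −6p + 1.
Setting these equal: 7p − 4 = −6p + 1 ⇒ 13p = 5 ⇒ p = 5/13, and the value is (7)·(5/13) − 4 = -17/13.
For Column: with q = P(Center), equating I's and II's payoffs gives 8q − 5 = −5q + 1 ⇒ q = 6/13.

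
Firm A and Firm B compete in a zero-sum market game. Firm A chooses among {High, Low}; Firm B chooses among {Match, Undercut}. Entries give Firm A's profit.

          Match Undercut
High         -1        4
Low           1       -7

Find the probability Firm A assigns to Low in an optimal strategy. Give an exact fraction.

Row minima: High → -1, Low → -7; maximin = -1.
Column maxima: Match → 1, Undercut → 4; minimax = 1.
-1 ≠ 1, so there is no saddle point; optimal play is mixed.
Let Firm A play High with probability p. Expected payoff against Match: (-1)p + 1(1−p) = −2p + 1; against Undercut: 4p + (-7)(1−p) = 11p − 7.
Setting these equal: −2p + 1 = 11p − 7 ⇒ −13p = -8 ⇒ p = 8/13, and the value is (-2)·(8/13) + 1 = -3/13.
For Firm B: with q = P(Match), equating High's and Low's payoffs gives −5q + 4 = 8q − 7 ⇒ q = 11/13.

5/13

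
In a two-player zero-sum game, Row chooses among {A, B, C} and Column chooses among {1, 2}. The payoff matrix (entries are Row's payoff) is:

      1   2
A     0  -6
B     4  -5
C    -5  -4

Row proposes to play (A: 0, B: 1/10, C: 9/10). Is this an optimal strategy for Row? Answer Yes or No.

Yes

Against 1 this mix gives (1/10)·4 + (9/10)·(-5) = -41/10.
Against 2 this mix gives (1/10)·(-5) + (9/10)·(-4) = -41/10.
All of Column's active replies (1, 2) yield -41/10, and no column does worse for Row. The mix makes Column indifferent and guarantees -41/10, so it is optimal.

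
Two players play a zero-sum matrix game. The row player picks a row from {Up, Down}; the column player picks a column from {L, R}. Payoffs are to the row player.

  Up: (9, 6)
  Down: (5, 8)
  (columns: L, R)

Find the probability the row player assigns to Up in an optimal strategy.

Row minima: Up → 6, Down → 5; maximin = 6.
Column maxima: L → 9, R → 8; minimax = 8.
6 ≠ 8, so there is no saddle point; optimal play is mixed.
Let the row player play Up with probability p. Expected payoff against L: 9p + 5(1−p) = 4p + 5; against R: 6p + 8(1−p) = −2p + 8.
Setting these equal: 4p + 5 = −2p + 8 ⇒ 6p = 3 ⇒ p = 1/2, and the value is (4)·(1/2) + 5 = 7.
For the column player: with q = P(L), equating Up's and Down's payoffs gives 3q + 6 = −3q + 8 ⇒ q = 1/3.

1/2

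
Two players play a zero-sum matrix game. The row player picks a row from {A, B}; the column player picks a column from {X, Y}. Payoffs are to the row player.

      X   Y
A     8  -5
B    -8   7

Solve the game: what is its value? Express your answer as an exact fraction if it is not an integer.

4/7

Row minima: A → -5, B → -8; maximin = -5.
Column maxima: X → 8, Y → 7; minimax = 7.
-5 ≠ 7, so there is no saddle point; optimal play is mixed.
Let the row player play A with probability p. Expected payoff against X: 8p + (-8)(1−p) = 16p − 8; against Y: (-5)p + 7(1−p) = −12p + 7.
Setting these equal: 16p − 8 = −12p + 7 ⇒ 28p = 15 ⇒ p = 15/28, and the value is (16)·(15/28) − 8 = 4/7.
For the column player: with q = P(X), equating A's and B's payoffs gives 13q − 5 = −15q + 7 ⇒ q = 3/7.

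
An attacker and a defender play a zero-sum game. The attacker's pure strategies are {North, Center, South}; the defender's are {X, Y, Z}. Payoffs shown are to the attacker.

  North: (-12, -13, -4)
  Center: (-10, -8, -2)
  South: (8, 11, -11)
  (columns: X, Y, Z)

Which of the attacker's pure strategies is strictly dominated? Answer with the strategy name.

Center gives a strictly higher payoff than North against every column: -10 > -12, -8 > -13, -2 > -4.
So North is strictly dominated and the attacker never plays it.

North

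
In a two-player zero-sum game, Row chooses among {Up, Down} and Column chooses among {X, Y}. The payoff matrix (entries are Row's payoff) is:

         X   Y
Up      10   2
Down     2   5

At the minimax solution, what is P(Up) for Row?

Row minima: Up → 2, Down → 2; maximin = 2.
Column maxima: X → 10, Y → 5; minimax = 5.
2 ≠ 5, so there is no saddle point; optimal play is mixed.
Let Row play Up with probability p. Expected payoff against X: 10p + 2(1−p) = 8p + 2; against Y: 2p + 5(1−p) = −3p + 5.
Setting these equal: 8p + 2 = −3p + 5 ⇒ 11p = 3 ⇒ p = 3/11, and the value is (8)·(3/11) + 2 = 46/11.
For Column: with q = P(X), equating Up's and Down's payoffs gives 8q + 2 = −3q + 5 ⇒ q = 3/11.

3/11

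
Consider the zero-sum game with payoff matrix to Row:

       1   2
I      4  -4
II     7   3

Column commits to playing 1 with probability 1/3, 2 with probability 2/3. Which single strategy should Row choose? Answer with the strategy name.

II

Expected payoff of I: (1/3)·4 + (2/3)·(-4) = -4/3.
Expected payoff of II: (1/3)·7 + (2/3)·3 = 13/3.
The largest is 13/3, so Row's best response is II.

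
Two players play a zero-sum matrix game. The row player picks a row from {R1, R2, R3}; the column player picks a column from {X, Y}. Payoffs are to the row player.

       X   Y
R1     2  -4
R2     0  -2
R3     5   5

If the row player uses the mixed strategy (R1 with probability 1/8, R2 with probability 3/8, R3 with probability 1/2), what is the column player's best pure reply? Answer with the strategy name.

If the column player plays X, the row player's expected payoff is (1/8)·2 + (3/8)·0 + (1/2)·5 = 11/4.
If the column player plays Y, the row player's expected payoff is (1/8)·(-4) + (3/8)·(-2) + (1/2)·5 = 5/4.
The column player minimizes the row player's payoff; the smallest is 5/4, so the best response is Y.

Y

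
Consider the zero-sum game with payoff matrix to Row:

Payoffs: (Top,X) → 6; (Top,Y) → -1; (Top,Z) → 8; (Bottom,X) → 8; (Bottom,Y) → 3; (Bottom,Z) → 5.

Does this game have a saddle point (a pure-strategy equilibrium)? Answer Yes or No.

Yes

Row minima: Top → -1, Bottom → 3; maximin = 3.
Column maxima: X → 8, Y → 3, Z → 8; minimax = 3.
maximin = minimax = 3, so a saddle point exists.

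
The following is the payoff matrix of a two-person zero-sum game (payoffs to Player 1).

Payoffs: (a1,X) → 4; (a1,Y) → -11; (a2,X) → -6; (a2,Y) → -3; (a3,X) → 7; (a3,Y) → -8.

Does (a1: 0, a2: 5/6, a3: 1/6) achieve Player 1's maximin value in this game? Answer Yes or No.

Yes

Against X this mix gives (5/6)·(-6) + (1/6)·7 = -23/6.
Against Y this mix gives (5/6)·(-3) + (1/6)·(-8) = -23/6.
All of Player 2's active replies (X, Y) yield -23/6, and no column does worse for Player 1. The mix makes Player 2 indifferent and guarantees -23/6, so it is optimal.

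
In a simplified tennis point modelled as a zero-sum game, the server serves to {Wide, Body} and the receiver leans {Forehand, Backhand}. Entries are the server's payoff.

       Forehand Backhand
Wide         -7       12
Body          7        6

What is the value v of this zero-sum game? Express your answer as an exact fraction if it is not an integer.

Row minima: Wide → -7, Body → 6; maximin = 6.
Column maxima: Forehand → 7, Backhand → 12; minimax = 7.
6 ≠ 7, so there is no saddle point; optimal play is mixed.
Let the server play Wide with probability p. Expected payoff against Forehand: (-7)p + 7(1−p) = −14p + 7; against Backhand: 12p + 6(1−p) = 6p + 6.
Setting these equal: −14p + 7 = 6p + 6 ⇒ −20p = -1 ⇒ p = 1/20, and the value is (-14)·(1/20) + 7 = 63/10.
For the receiver: with q = P(Forehand), equating Wide's and Body's payoffs gives −19q + 12 = q + 6 ⇒ q = 3/10.

63/10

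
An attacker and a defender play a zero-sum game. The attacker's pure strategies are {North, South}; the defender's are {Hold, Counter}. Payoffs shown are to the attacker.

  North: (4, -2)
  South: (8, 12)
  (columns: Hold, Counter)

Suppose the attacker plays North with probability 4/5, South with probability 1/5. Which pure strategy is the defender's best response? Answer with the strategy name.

If the defender plays Hold, the attacker's expected payoff is (4/5)·4 + (1/5)·8 = 24/5.
If the defender plays Counter, the attacker's expected payoff is (4/5)·(-2) + (1/5)·12 = 4/5.
The defender minimizes the attacker's payoff; the smallest is 4/5, so the best response is Counter.

Counter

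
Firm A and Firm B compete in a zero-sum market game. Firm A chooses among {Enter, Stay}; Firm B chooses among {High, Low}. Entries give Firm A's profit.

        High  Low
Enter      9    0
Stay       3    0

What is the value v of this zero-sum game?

0

Row minima: Enter → 0, Stay → 0; maximin = 0.
Column maxima: High → 9, Low → 0; minimax = 0.
Since maximin = minimax = 0, there is a saddle point and the value is 0.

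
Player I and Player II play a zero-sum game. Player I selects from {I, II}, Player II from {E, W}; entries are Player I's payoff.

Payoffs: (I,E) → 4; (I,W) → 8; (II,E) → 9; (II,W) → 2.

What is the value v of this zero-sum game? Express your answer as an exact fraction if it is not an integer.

Row minima: I → 4, II → 2; maximin = 4.
Column maxima: E → 9, W → 8; minimax = 8.
4 ≠ 8, so there is no saddle point; optimal play is mixed.
Let Player I play I with probability p. Expected payoff against E: 4p + 9(1−p) = −5p + 9; against W: 8p + 2(1−p) = 6p + 2.
Setting these equal: −5p + 9 = 6p + 2 ⇒ −11p = -7 ⇒ p = 7/11, and the value is (-5)·(7/11) + 9 = 64/11.
For Player II: with q = P(E), equating I's and II's payoffs gives −4q + 8 = 7q + 2 ⇒ q = 6/11.

64/11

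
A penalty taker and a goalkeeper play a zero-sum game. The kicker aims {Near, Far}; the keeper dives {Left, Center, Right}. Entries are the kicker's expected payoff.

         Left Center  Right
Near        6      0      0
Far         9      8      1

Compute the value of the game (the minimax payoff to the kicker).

1

Row minima: Near → 0, Far → 1; maximin = 1.
Column maxima: Left → 9, Center → 8, Right → 1; minimax = 1.
Since maximin = minimax = 1, there is a saddle point and the value is 1.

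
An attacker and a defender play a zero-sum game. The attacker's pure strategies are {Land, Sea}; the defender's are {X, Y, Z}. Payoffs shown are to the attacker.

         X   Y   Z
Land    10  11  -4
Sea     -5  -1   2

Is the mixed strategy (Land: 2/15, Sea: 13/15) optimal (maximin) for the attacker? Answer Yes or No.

Against X this mix gives (2/15)·10 + (13/15)·(-5) = -3.
Against Y this mix gives (2/15)·11 + (13/15)·(-1) = 3/5.
Against Z this mix gives (2/15)·(-4) + (13/15)·2 = 6/5.
The defender will play X, holding the attacker to -3. Shifting weight toward the row that does better against X would raise this floor (the equalizing mix achieves 0 against both X and Z), so the proposed strategy is not optimal.

No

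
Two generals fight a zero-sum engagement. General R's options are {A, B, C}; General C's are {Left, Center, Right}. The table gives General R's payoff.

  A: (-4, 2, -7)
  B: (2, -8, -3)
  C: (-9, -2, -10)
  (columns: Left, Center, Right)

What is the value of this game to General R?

Row minima: A → -7, B → -8, C → -10; maximin = -7.
Column maxima: Left → 2, Center → 2, Right → -3; minimax = -3.
-7 ≠ -3, so there is no saddle point; optimal play is mixed.
C is strictly dominated by A, so General R never plays it.
Left is strictly dominated by Right (it gives General R strictly more in every row), so General C never plays it.
On the remaining 2×2 (A, B vs Center, Right):
Let General R play A with probability p. Expected payoff against Center: 2p + (-8)(1−p) = 10p − 8; against Right: (-7)p + (-3)(1−p) = −4p − 3.
Setting these equal: 10p − 8 = −4p − 3 ⇒ 14p = 5 ⇒ p = 5/14, and the value is (10)·(5/14) − 8 = -31/7.
For General C: with q = P(Center), equating A's and B's payoffs gives 9q − 7 = −5q − 3 ⇒ q = 2/7.

-31/7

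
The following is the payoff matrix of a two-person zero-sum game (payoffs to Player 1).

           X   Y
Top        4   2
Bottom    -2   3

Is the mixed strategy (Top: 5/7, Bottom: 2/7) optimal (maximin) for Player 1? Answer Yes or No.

Against X this mix gives (5/7)·4 + (2/7)·(-2) = 16/7.
Against Y this mix gives (5/7)·2 + (2/7)·3 = 16/7.
All of Player 2's active replies (X, Y) yield 16/7, and no column does worse for Player 1. The mix makes Player 2 indifferent and guarantees 16/7, so it is optimal.

Yes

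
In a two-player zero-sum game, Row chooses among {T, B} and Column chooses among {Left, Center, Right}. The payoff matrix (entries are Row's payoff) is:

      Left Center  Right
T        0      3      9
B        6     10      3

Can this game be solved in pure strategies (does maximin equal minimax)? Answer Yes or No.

No

Row minima: T → 0, B → 3; maximin = 3.
Column maxima: Left → 6, Center → 10, Right → 9; minimax = 6.
3 ≠ 6, so no pure-strategy equilibrium exists.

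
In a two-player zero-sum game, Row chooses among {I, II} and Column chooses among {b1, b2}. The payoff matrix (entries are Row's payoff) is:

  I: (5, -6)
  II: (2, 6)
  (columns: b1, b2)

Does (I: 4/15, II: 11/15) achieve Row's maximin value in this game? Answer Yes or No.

Yes

Against b1 this mix gives (4/15)·5 + (11/15)·2 = 14/5.
Against b2 this mix gives (4/15)·(-6) + (11/15)·6 = 14/5.
All of Column's active replies (b1, b2) yield 14/5, and no column does worse for Row. The mix makes Column indifferent and guarantees 14/5, so it is optimal.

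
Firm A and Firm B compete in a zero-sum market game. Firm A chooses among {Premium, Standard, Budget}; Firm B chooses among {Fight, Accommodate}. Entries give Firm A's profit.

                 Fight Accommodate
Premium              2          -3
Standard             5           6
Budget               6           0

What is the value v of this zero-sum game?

36/7

Row minima: Premium → -3, Standard → 5, Budget → 0; maximin = 5.
Column maxima: Fight → 6, Accommodate → 6; minimax = 6.
5 ≠ 6, so there is no saddle point; optimal play is mixed.
Premium is strictly dominated by Standard, so Firm A never plays it.
On the remaining 2×2 (Standard, Budget vs Fight, Accommodate):
Let Firm A play Standard with probability p. Expected payoff against Fight: 5p + 6(1−p) = −p + 6; against Accommodate: 6p + 0(1−p) = 6p.
Setting these equal: −p + 6 = 6p ⇒ −7p = -6 ⇒ p = 6/7, and the value is (-1)·(6/7) + 6 = 36/7.
For Firm B: with q = P(Fight), equating Standard's and Budget's payoffs gives −q + 6 = 6q ⇒ q = 6/7.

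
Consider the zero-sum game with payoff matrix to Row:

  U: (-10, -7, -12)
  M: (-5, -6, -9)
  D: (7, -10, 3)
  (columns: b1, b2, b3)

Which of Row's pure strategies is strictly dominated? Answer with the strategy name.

U

M gives a strictly higher payoff than U against every column: -5 > -10, -6 > -7, -9 > -12.
So U is strictly dominated and Row never plays it.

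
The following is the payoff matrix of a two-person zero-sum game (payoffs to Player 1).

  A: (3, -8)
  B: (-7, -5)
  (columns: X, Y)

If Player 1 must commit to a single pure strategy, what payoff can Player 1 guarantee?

Row minima: A → -8, B → -7.
The best of these is -7.

-7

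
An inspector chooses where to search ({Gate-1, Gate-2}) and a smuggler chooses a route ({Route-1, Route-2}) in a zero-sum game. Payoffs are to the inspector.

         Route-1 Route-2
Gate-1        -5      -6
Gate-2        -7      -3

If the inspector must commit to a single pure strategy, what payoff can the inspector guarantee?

Row minima: Gate-1 → -6, Gate-2 → -7.
The best of these is -6.

-6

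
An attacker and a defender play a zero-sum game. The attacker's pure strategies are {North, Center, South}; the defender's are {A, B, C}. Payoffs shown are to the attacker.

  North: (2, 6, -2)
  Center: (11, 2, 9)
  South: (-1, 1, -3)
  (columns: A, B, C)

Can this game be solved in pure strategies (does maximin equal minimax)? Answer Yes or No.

Row minima: North → -2, Center → 2, South → -3; maximin = 2.
Column maxima: A → 11, B → 6, C → 9; minimax = 6.
2 ≠ 6, so no pure-strategy equilibrium exists.

No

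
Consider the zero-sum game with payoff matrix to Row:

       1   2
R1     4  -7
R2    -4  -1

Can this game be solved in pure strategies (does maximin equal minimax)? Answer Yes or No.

Row minima: R1 → -7, R2 → -4; maximin = -4.
Column maxima: 1 → 4, 2 → -1; minimax = -1.
-4 ≠ -1, so no pure-strategy equilibrium exists.

No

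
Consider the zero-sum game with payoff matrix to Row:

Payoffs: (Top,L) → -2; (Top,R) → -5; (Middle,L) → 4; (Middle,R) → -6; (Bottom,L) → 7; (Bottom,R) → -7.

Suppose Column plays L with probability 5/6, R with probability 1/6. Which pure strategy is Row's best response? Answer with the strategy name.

Bottom

Expected payoff of Top: (5/6)·(-2) + (1/6)·(-5) = -5/2.
Expected payoff of Middle: (5/6)·4 + (1/6)·(-6) = 7/3.
Expected payoff of Bottom: (5/6)·7 + (1/6)·(-7) = 14/3.
The largest is 14/3, so Row's best response is Bottom.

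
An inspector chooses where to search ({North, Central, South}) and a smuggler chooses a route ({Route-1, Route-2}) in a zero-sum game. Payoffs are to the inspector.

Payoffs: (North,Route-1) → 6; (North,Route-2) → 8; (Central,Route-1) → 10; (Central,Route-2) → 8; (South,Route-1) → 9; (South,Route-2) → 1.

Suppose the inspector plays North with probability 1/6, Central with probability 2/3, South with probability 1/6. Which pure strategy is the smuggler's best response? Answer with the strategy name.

Route-2

If the smuggler plays Route-1, the inspector's expected payoff is (1/6)·6 + (2/3)·10 + (1/6)·9 = 55/6.
If the smuggler plays Route-2, the inspector's expected payoff is (1/6)·8 + (2/3)·8 + (1/6)·1 = 41/6.
The smuggler minimizes the inspector's payoff; the smallest is 41/6, so the best response is Route-2.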